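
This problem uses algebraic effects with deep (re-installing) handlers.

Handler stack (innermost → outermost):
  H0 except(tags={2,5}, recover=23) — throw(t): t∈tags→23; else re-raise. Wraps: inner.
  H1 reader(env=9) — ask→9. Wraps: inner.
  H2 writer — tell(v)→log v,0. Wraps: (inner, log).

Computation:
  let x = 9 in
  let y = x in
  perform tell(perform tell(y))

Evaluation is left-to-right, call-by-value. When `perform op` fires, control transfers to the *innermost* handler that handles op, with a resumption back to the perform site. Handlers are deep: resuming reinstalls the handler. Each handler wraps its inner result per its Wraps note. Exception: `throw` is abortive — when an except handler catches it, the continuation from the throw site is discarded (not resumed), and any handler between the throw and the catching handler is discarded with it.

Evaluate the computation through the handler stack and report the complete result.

Answer: (0, (9, 0))

Step-by-step:
tell(9) @ H2 ⇒ log+=9
tell(0) @ H2 ⇒ log+=0
H0 returns 0
H1 returns 0
H2 returns (0, (9, 0))
= (0, (9, 0))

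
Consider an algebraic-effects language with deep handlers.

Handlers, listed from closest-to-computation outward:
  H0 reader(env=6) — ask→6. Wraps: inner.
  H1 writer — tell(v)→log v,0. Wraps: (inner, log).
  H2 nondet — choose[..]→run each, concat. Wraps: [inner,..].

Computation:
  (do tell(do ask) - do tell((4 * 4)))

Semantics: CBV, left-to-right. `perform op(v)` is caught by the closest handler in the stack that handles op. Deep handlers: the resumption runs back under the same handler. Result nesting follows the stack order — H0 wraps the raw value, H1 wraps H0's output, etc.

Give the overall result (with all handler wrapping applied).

Answer: [(0, (6, 16))]

Working:
ask @ H0 ⇒ 6
tell(6) @ H1 ⇒ log+=6
tell(16) @ H1 ⇒ log+=16
H0 returns 0
H1 returns (0, (6, 16))
H2 returns [(0, (6, 16))]
= [(0, (6, 16))]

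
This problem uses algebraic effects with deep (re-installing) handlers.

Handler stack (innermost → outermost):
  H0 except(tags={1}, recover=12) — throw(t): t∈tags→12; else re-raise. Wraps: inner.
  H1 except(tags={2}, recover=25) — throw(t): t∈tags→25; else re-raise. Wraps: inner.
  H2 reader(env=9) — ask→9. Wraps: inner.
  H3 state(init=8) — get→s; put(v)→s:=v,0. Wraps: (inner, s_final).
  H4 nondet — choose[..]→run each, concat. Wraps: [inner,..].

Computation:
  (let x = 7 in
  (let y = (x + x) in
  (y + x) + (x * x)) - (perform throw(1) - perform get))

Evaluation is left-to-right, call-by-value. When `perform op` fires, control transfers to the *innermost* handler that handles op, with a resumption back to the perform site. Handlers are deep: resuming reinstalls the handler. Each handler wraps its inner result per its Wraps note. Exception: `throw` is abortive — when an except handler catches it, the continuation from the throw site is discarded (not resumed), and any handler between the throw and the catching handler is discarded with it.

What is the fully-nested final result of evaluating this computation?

Step-by-step:
throw(1) @ H0 caught ⇒ 12
H1 returns 12
H2 returns 12
H3 returns (12, 8)
H4 returns [(12, 8)]
= [(12, 8)]

Answer: [(12, 8)]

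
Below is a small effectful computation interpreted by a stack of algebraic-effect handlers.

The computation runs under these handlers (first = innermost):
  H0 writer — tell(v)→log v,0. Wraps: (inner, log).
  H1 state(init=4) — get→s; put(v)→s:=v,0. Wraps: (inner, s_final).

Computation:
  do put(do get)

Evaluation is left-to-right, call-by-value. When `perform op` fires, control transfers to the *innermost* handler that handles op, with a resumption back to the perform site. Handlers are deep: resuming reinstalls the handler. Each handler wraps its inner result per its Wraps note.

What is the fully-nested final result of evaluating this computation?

Answer: ((0, ()), 4)

Step-by-step:
get @ H1 ⇒ 4
put(4) @ H1 ⇒ s:=4
H0 returns (0, ())
H1 returns ((0, ()), 4)
= ((0, ()), 4)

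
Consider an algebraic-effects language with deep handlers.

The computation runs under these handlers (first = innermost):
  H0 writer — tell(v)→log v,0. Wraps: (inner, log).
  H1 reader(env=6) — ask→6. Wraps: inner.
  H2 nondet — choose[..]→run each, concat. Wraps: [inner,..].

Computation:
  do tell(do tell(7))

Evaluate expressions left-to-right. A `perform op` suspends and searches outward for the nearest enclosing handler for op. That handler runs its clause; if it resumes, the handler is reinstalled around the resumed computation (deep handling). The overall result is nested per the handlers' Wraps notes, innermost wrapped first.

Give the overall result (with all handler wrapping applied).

Answer: [(0, (7, 0))]

Step-by-step:
tell(7) @ H0 ⇒ log+=7
tell(0) @ H0 ⇒ log+=0
H0 returns (0, (7, 0))
H1 returns (0, (7, 0))
H2 returns [(0, (7, 0))]
= [(0, (7, 0))]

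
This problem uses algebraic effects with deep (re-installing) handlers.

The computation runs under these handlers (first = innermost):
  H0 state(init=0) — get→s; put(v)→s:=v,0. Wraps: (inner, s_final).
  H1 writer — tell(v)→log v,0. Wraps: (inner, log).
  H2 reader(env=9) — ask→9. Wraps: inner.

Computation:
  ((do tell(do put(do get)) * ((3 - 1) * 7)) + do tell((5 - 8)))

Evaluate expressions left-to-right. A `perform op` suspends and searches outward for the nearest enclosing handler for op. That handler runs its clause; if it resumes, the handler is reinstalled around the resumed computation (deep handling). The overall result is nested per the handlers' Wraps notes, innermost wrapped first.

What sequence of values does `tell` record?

Evaluation trace:
get @ H0 ⇒ 0
put(0) @ H0 ⇒ s:=0
tell(0) @ H1 ⇒ log+=0
tell(-3) @ H1 ⇒ log+=-3
H0 returns (0, 0)
H1 returns ((0, 0), (0, -3))
H2 returns ((0, 0), (0, -3))
= ((0, 0), (0, -3))

Answer: (0, -3)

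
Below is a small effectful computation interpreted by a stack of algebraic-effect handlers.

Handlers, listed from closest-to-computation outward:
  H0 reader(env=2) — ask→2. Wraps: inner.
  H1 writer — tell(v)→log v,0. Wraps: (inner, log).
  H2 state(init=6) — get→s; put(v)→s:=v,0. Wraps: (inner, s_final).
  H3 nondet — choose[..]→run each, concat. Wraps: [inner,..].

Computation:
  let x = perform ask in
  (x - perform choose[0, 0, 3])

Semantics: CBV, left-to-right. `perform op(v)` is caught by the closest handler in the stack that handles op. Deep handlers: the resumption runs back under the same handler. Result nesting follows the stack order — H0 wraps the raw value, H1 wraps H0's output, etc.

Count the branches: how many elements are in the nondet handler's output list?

Step-by-step:
ask @ H0 ⇒ 2
choose[0, 0, 3] @ H3
  branch[0] choose=0:
    H0 returns 2
    H1 returns (2, ())
    H2 returns ((2, ()), 6)
    H3 returns [((2, ()), 6)]
  branch[1] choose=0:
    H0 returns 2
    H1 returns (2, ())
    H2 returns ((2, ()), 6)
    H3 returns [((2, ()), 6)]
  branch[2] choose=3:
    H0 returns -1
    H1 returns (-1, ())
    H2 returns ((-1, ()), 6)
    H3 returns [((-1, ()), 6)]
= [((2, ()), 6), ((2, ()), 6), ((-1, ()), 6)]

Answer: 3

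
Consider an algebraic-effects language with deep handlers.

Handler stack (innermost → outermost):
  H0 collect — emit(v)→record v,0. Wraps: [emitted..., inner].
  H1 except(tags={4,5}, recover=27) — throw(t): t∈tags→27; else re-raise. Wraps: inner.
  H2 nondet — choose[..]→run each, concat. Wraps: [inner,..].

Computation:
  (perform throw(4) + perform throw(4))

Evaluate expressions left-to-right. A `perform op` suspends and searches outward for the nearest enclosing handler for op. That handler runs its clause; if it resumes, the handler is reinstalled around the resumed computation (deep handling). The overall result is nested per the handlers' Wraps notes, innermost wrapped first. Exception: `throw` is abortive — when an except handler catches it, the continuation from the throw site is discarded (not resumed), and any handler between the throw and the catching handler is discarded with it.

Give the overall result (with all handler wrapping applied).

Answer: [27]

Evaluation trace:
throw(4) @ H1 caught ⇒ 27
H2 returns [27]
= [27]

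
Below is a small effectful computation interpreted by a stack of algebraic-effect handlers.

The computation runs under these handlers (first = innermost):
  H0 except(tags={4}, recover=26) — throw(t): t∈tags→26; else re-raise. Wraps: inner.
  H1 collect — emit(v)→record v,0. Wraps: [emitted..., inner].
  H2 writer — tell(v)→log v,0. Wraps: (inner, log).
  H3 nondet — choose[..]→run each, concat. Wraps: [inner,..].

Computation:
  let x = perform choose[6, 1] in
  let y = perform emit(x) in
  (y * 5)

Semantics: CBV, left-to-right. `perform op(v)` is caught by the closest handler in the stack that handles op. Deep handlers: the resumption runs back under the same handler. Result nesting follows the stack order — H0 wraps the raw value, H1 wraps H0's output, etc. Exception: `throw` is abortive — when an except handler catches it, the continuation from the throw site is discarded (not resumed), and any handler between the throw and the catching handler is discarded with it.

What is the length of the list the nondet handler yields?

Answer: 2

Step-by-step:
choose[6, 1] @ H3
  branch[0] choose=6:
    emit(6) @ H1 ⇒ out+=6
    H0 returns 0
    H1 returns [6, 0]
    H2 returns ([6, 0], ())
    H3 returns [([6, 0], ())]
  branch[1] choose=1:
    emit(1) @ H1 ⇒ out+=1
    H0 returns 0
    H1 returns [1, 0]
    H2 returns ([1, 0], ())
    H3 returns [([1, 0], ())]
= [([6, 0], ()), ([1, 0], ())]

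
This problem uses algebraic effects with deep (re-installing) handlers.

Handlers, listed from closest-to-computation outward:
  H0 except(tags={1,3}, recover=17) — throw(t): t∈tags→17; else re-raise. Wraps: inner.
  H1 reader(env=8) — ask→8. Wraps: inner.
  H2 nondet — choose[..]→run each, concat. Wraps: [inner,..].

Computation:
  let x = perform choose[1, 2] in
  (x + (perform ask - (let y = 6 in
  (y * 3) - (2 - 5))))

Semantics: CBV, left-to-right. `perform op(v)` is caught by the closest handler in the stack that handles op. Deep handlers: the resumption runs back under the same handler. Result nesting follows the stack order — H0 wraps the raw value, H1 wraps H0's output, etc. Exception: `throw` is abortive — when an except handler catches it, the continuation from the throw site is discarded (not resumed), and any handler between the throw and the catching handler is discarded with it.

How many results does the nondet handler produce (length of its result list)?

Working:
choose[1, 2] @ H2
  branch[0] choose=1:
    ask @ H1 ⇒ 8
    H0 returns -12
    H1 returns -12
    H2 returns [-12]
  branch[1] choose=2:
    ask @ H1 ⇒ 8
    H0 returns -11
    H1 returns -11
    H2 returns [-11]
= [-12, -11]

Answer: 2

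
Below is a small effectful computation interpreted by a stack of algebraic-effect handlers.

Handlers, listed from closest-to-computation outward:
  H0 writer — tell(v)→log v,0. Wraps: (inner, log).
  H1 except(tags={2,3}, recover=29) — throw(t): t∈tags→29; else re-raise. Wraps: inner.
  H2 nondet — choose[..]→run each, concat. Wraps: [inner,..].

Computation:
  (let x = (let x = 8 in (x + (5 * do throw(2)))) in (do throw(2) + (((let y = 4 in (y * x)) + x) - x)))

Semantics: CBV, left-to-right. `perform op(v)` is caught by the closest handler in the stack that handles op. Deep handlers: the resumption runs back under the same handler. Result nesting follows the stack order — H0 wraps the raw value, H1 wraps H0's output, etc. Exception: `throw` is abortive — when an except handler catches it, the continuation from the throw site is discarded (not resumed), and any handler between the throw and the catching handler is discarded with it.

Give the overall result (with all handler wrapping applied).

Step-by-step:
throw(2) @ H1 caught ⇒ 29
H2 returns [29]
= [29]

Answer: [29]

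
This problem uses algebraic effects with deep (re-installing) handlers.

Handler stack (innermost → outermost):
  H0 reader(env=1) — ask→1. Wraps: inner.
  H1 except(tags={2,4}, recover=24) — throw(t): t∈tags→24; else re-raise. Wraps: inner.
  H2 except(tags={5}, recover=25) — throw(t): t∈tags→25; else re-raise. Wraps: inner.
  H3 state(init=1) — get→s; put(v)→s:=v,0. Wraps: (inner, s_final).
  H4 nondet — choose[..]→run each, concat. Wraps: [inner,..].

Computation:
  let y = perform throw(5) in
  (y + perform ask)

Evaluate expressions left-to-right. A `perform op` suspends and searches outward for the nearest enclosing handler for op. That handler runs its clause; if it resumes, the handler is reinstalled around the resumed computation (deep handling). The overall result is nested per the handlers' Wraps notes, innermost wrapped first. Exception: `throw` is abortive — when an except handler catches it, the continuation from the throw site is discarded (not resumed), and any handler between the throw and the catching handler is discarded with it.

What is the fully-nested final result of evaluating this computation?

Answer: [(25, 1)]

Evaluation trace:
throw(5) @ H1 re-raised
throw(5) @ H2 caught ⇒ 25
H3 returns (25, 1)
H4 returns [(25, 1)]
= [(25, 1)]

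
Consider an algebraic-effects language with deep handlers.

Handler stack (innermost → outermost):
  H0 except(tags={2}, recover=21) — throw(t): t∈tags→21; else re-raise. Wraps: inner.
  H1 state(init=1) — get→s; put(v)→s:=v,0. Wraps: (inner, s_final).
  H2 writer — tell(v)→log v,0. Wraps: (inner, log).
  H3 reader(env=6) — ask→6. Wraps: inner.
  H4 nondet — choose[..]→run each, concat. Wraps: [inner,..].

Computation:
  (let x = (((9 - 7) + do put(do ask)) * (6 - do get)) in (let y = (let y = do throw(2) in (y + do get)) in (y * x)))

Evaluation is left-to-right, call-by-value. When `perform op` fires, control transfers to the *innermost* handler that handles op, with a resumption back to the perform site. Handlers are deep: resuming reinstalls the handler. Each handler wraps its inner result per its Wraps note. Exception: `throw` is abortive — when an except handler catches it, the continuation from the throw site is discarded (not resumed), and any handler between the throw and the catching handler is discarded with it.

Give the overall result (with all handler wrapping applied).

Answer: [((21, 6), ())]

Working:
ask @ H3 ⇒ 6
put(6) @ H1 ⇒ s:=6
get @ H1 ⇒ 6
throw(2) @ H0 caught ⇒ 21
H1 returns (21, 6)
H2 returns ((21, 6), ())
H3 returns ((21, 6), ())
H4 returns [((21, 6), ())]
= [((21, 6), ())]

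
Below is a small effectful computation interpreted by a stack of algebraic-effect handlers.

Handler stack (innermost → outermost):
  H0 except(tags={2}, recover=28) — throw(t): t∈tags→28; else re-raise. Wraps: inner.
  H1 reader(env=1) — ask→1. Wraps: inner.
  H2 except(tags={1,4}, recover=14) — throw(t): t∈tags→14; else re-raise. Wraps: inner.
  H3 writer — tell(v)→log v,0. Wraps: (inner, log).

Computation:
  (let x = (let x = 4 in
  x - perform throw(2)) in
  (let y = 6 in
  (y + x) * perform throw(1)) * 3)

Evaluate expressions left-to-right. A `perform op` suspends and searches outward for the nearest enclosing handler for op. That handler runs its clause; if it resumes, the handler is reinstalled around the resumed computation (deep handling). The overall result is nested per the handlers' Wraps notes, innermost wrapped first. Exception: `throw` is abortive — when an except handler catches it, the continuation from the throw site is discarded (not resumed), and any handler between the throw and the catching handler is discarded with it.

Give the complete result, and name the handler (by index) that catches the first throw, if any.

Working:
throw(2) @ H0 caught ⇒ 28
H1 returns 28
H2 returns 28
H3 returns (28, ())
= (28, ())

Answer: (28, ()) ; first throw caught by: H0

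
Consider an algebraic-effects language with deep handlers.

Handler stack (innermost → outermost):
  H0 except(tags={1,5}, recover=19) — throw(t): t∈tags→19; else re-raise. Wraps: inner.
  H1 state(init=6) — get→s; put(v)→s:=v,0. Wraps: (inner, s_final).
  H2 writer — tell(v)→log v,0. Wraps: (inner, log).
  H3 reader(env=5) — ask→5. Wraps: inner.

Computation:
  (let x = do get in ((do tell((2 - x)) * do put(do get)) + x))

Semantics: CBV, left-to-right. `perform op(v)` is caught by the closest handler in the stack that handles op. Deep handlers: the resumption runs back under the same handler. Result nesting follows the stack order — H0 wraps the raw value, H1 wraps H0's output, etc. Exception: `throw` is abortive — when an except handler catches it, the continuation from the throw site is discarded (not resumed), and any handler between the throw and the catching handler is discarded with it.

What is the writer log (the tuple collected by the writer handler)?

Answer: (-4)

Evaluation trace:
get @ H1 ⇒ 6
tell(-4) @ H2 ⇒ log+=-4
get @ H1 ⇒ 6
put(6) @ H1 ⇒ s:=6
H0 returns 6
H1 returns (6, 6)
H2 returns ((6, 6), (-4))
H3 returns ((6, 6), (-4))
= ((6, 6), (-4))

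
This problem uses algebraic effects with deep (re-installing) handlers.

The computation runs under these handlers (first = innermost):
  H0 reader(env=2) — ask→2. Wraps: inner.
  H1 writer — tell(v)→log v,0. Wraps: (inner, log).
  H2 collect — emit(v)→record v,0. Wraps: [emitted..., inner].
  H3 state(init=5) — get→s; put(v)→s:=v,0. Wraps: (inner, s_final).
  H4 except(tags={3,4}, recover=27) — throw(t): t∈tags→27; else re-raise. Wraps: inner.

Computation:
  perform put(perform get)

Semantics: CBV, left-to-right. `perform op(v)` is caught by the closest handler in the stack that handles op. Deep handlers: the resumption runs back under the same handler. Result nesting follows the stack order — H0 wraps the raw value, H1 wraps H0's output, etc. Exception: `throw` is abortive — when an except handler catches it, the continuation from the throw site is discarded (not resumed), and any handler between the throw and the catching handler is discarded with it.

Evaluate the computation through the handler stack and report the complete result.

Step-by-step:
get @ H3 ⇒ 5
put(5) @ H3 ⇒ s:=5
H0 returns 0
H1 returns (0, ())
H2 returns [(0, ())]
H3 returns ([(0, ())], 5)
H4 returns ([(0, ())], 5)
= ([(0, ())], 5)

Answer: ([(0, ())], 5)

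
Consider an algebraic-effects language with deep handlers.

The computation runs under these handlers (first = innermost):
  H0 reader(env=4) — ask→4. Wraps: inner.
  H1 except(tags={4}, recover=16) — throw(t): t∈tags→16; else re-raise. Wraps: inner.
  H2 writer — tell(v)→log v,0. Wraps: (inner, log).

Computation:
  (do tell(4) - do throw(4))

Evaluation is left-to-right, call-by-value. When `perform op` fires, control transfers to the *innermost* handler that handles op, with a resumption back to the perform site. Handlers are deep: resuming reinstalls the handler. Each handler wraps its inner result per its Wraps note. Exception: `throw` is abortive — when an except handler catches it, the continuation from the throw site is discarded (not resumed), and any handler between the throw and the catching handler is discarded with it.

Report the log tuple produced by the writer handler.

Step-by-step:
tell(4) @ H2 ⇒ log+=4
throw(4) @ H1 caught ⇒ 16
H2 returns (16, (4))
= (16, (4))

Answer: (4)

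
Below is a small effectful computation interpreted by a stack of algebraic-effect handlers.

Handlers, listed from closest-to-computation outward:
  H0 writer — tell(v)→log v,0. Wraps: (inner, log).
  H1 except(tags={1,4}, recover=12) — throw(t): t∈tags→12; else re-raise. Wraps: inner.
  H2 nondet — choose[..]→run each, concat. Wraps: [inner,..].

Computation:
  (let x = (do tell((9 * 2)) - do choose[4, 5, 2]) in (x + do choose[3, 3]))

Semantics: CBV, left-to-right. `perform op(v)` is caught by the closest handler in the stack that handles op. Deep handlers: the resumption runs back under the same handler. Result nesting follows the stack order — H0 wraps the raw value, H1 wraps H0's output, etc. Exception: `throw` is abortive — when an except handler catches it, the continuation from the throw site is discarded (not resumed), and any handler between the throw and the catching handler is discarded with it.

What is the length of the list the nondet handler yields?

Step-by-step:
tell(18) @ H0 ⇒ log+=18
choose[4, 5, 2] @ H2
  branch[0] choose=4:
    choose[3, 3] @ H2
      branch[0] choose=3:
        H0 returns (-1, (18))
        H1 returns (-1, (18))
        H2 returns [(-1, (18))]
      branch[1] choose=3:
        H0 returns (-1, (18))
        H1 returns (-1, (18))
        H2 returns [(-1, (18))]
  branch[1] choose=5:
    choose[3, 3] @ H2
      branch[0] choose=3:
        H0 returns (-2, (18))
        H1 returns (-2, (18))
        H2 returns [(-2, (18))]
      branch[1] choose=3:
        H0 returns (-2, (18))
        H1 returns (-2, (18))
        H2 returns [(-2, (18))]
  branch[2] choose=2:
    choose[3, 3] @ H2
      branch[0] choose=3:
        H0 returns (1, (18))
        H1 returns (1, (18))
        H2 returns [(1, (18))]
      branch[1] choose=3:
        H0 returns (1, (18))
        H1 returns (1, (18))
        H2 returns [(1, (18))]
= [(-1, (18)), (-1, (18)), (-2, (18)), (-2, (18)), (1, (18)), (1, (18))]

Answer: 6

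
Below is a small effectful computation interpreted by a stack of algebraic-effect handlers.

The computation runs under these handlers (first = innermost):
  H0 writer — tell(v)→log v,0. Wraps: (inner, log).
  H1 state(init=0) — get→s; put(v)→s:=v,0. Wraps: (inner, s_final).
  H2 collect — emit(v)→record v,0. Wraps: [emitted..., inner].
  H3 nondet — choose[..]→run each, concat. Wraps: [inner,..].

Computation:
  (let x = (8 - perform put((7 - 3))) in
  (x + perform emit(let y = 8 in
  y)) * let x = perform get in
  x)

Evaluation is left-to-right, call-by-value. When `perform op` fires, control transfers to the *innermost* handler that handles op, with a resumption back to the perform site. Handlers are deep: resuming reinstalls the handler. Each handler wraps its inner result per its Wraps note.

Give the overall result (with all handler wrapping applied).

Working:
put(4) @ H1 ⇒ s:=4
emit(8) @ H2 ⇒ out+=8
get @ H1 ⇒ 4
H0 returns (32, ())
H1 returns ((32, ()), 4)
H2 returns [8, ((32, ()), 4)]
H3 returns [[8, ((32, ()), 4)]]
= [[8, ((32, ()), 4)]]

Answer: [[8, ((32, ()), 4)]]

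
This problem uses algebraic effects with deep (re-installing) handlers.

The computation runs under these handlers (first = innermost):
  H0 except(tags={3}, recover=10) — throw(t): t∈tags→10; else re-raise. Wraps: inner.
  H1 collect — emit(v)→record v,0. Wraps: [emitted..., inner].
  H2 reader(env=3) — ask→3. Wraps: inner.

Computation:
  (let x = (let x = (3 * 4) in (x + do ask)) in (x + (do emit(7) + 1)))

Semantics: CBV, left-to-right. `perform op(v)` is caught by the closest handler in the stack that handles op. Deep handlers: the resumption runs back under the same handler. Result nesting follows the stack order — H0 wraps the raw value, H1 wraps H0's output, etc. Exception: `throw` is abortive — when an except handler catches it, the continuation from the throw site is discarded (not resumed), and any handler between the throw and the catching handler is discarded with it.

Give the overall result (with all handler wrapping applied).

Answer: [7, 16]

Step-by-step:
ask @ H2 ⇒ 3
emit(7) @ H1 ⇒ out+=7
H0 returns 16
H1 returns [7, 16]
H2 returns [7, 16]
= [7, 16]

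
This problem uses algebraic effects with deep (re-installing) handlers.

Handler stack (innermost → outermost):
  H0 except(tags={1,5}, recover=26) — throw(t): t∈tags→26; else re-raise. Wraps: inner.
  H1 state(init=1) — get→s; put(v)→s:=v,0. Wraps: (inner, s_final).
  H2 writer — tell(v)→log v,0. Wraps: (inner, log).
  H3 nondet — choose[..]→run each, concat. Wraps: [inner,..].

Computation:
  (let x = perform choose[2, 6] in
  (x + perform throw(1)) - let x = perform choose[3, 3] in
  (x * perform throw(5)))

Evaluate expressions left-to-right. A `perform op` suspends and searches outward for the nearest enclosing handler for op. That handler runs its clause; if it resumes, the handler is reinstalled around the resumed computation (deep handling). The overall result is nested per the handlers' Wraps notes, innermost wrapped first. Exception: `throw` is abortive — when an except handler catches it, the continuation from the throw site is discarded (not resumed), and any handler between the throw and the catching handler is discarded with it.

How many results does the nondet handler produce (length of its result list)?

Step-by-step:
choose[2, 6] @ H3
  branch[0] choose=2:
    throw(1) @ H0 caught ⇒ 26
    H1 returns (26, 1)
    H2 returns ((26, 1), ())
    H3 returns [((26, 1), ())]
  branch[1] choose=6:
    throw(1) @ H0 caught ⇒ 26
    H1 returns (26, 1)
    H2 returns ((26, 1), ())
    H3 returns [((26, 1), ())]
= [((26, 1), ()), ((26, 1), ())]

Answer: 2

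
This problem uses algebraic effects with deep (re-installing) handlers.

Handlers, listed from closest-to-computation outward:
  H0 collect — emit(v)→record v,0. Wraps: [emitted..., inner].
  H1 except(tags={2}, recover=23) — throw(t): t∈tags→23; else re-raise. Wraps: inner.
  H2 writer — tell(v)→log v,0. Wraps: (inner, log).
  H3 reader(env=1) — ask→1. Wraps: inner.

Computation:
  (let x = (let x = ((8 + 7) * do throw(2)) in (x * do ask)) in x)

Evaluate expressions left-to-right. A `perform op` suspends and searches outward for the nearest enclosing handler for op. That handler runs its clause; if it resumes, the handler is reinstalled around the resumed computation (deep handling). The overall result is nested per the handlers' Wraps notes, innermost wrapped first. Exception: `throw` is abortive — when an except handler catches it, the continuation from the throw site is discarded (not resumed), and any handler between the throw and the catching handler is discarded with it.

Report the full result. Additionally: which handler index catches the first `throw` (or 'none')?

Evaluation trace:
throw(2) @ H1 caught ⇒ 23
H2 returns (23, ())
H3 returns (23, ())
= (23, ())

Answer: (23, ()) ; first throw caught by: H1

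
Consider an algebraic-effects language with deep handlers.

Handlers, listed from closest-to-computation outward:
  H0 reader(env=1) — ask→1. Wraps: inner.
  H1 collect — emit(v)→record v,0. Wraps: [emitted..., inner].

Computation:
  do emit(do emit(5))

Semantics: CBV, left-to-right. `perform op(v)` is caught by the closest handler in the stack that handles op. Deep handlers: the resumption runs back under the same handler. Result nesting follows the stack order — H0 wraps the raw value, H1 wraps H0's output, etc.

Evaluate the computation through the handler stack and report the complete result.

Working:
emit(5) @ H1 ⇒ out+=5
emit(0) @ H1 ⇒ out+=0
H0 returns 0
H1 returns [5, 0, 0]
= [5, 0, 0]

Answer: [5, 0, 0]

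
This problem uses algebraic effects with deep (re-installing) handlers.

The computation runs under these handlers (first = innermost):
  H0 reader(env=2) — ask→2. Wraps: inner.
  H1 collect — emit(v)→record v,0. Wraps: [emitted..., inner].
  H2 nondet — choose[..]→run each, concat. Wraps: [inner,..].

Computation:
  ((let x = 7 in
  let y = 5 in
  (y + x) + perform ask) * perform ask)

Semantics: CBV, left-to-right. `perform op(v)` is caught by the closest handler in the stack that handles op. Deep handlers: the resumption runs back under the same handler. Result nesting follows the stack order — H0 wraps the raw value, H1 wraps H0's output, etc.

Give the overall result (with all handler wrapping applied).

Answer: [[28]]

Step-by-step:
ask @ H0 ⇒ 2
ask @ H0 ⇒ 2
H0 returns 28
H1 returns [28]
H2 returns [[28]]
= [[28]]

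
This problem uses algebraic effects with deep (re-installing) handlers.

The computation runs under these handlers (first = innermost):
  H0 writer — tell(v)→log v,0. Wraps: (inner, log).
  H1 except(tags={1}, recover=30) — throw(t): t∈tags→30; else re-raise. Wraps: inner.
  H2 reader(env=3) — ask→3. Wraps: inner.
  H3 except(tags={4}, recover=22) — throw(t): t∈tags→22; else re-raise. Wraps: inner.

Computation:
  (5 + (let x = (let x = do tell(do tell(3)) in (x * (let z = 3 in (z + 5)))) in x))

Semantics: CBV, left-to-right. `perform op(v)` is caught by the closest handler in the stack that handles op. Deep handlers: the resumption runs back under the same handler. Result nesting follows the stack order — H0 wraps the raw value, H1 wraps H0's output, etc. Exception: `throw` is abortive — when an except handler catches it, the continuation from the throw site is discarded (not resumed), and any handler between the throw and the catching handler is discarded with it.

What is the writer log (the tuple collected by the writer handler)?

Answer: (3, 0)

Step-by-step:
tell(3) @ H0 ⇒ log+=3
tell(0) @ H0 ⇒ log+=0
H0 returns (5, (3, 0))
H1 returns (5, (3, 0))
H2 returns (5, (3, 0))
H3 returns (5, (3, 0))
= (5, (3, 0))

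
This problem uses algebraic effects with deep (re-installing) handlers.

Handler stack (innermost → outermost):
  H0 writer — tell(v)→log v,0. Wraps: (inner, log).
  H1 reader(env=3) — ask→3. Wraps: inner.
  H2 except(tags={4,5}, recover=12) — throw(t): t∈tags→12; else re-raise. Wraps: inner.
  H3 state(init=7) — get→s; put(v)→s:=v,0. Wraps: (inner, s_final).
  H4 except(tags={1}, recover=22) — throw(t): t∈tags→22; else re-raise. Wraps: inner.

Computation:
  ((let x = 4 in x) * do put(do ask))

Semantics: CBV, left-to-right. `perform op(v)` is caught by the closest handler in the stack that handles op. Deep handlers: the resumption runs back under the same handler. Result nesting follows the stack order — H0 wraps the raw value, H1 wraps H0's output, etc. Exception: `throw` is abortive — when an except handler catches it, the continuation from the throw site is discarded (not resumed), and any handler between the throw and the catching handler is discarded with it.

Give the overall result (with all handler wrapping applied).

Answer: ((0, ()), 3)

Evaluation trace:
ask @ H1 ⇒ 3
put(3) @ H3 ⇒ s:=3
H0 returns (0, ())
H1 returns (0, ())
H2 returns (0, ())
H3 returns ((0, ()), 3)
H4 returns ((0, ()), 3)
= ((0, ()), 3)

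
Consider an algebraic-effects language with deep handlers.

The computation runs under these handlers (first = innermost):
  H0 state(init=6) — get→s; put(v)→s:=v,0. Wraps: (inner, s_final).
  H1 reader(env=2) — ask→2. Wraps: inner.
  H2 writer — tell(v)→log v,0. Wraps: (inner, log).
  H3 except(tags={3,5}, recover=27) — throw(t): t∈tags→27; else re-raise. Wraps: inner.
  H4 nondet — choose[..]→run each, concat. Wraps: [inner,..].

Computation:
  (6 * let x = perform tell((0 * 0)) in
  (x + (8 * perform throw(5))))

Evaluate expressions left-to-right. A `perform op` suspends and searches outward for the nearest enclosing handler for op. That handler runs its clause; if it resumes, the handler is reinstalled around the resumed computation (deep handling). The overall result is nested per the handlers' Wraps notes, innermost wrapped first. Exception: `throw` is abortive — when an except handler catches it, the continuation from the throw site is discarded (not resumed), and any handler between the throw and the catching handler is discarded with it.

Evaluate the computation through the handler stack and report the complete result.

Answer: [27]

Evaluation trace:
tell(0) @ H2 ⇒ log+=0
throw(5) @ H3 caught ⇒ 27
H4 returns [27]
= [27]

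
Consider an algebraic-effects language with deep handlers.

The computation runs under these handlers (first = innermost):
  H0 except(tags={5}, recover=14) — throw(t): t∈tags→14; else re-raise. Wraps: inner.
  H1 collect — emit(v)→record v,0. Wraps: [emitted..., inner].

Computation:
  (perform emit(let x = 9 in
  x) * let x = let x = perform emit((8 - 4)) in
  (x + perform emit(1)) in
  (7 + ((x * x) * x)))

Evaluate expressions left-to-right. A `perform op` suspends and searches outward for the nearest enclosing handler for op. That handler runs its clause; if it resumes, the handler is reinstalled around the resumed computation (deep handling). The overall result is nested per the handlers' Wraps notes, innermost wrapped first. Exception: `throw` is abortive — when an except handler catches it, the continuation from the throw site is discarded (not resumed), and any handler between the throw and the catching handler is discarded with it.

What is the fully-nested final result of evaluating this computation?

Working:
emit(9) @ H1 ⇒ out+=9
emit(4) @ H1 ⇒ out+=4
emit(1) @ H1 ⇒ out+=1
H0 returns 0
H1 returns [9, 4, 1, 0]
= [9, 4, 1, 0]

Answer: [9, 4, 1, 0]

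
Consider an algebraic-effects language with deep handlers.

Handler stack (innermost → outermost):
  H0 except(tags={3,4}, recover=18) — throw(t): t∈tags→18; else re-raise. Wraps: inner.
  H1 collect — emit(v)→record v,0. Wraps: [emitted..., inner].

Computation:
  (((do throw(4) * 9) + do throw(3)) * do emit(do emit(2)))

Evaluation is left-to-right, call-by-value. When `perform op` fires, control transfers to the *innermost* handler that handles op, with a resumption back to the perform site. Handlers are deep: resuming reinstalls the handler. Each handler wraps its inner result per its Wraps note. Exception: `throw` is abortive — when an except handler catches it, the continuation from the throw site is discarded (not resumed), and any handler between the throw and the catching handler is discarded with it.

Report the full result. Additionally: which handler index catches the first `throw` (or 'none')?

Answer: [18] ; first throw caught by: H0

Evaluation trace:
throw(4) @ H0 caught ⇒ 18
H1 returns [18]
= [18]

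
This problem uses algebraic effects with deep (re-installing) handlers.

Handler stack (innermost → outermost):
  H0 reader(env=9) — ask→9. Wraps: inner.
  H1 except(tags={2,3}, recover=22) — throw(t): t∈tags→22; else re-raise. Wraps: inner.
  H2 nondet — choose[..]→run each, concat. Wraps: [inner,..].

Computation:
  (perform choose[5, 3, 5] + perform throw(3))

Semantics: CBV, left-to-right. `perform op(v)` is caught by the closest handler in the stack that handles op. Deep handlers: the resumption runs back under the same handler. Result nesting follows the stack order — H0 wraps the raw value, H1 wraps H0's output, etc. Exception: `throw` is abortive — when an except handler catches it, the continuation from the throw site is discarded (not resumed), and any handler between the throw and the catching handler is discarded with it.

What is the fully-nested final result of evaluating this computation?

Answer: [22, 22, 22]

Step-by-step:
choose[5, 3, 5] @ H2
  branch[0] choose=5:
    throw(3) @ H1 caught ⇒ 22
    H2 returns [22]
  branch[1] choose=3:
    throw(3) @ H1 caught ⇒ 22
    H2 returns [22]
  branch[2] choose=5:
    throw(3) @ H1 caught ⇒ 22
    H2 returns [22]
= [22, 22, 22]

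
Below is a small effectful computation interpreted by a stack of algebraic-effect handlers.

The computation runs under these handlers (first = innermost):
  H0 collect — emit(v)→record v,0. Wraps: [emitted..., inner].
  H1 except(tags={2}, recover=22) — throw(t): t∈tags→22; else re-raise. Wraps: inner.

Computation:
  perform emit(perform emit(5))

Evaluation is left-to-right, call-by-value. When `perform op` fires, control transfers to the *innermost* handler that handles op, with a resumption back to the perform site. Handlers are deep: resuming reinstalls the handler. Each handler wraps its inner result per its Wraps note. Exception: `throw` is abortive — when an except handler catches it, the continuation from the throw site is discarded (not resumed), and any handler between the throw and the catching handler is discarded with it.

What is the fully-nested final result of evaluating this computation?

Working:
emit(5) @ H0 ⇒ out+=5
emit(0) @ H0 ⇒ out+=0
H0 returns [5, 0, 0]
H1 returns [5, 0, 0]
= [5, 0, 0]

Answer: [5, 0, 0]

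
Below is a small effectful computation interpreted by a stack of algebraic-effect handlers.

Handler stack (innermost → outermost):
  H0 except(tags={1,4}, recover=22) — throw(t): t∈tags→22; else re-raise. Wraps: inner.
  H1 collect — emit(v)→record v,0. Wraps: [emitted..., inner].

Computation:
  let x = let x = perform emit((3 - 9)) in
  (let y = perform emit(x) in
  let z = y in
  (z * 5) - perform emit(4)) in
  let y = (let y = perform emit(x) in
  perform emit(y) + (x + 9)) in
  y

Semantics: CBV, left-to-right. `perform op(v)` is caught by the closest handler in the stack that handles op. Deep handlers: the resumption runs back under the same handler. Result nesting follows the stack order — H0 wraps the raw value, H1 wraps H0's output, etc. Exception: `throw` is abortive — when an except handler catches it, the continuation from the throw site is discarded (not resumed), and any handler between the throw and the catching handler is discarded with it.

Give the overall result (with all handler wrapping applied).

Answer: [-6, 0, 4, 0, 0, 9]

Step-by-step:
emit(-6) @ H1 ⇒ out+=-6
emit(0) @ H1 ⇒ out+=0
emit(4) @ H1 ⇒ out+=4
emit(0) @ H1 ⇒ out+=0
emit(0) @ H1 ⇒ out+=0
H0 returns 9
H1 returns [-6, 0, 4, 0, 0, 9]
= [-6, 0, 4, 0, 0, 9]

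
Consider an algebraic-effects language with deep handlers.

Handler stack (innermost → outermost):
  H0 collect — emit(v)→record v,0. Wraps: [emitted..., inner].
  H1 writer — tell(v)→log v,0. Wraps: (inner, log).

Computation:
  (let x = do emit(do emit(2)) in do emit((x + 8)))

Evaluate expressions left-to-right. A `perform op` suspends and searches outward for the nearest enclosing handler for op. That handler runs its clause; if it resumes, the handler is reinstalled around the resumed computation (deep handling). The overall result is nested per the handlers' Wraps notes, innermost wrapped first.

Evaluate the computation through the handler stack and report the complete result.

Answer: ([2, 0, 8, 0], ())

Evaluation trace:
emit(2) @ H0 ⇒ out+=2
emit(0) @ H0 ⇒ out+=0
emit(8) @ H0 ⇒ out+=8
H0 returns [2, 0, 8, 0]
H1 returns ([2, 0, 8, 0], ())
= ([2, 0, 8, 0], ())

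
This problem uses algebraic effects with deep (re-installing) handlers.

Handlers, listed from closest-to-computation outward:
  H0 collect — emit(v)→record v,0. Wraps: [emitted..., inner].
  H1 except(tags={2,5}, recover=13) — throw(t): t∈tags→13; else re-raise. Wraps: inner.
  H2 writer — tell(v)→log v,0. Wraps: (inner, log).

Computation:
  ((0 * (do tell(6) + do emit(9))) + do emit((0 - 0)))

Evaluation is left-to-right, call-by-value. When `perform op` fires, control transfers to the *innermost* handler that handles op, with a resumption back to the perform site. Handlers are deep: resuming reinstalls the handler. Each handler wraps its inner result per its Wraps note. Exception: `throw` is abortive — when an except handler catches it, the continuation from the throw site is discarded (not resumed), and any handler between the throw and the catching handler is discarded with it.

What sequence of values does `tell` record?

Answer: (6)

Evaluation trace:
tell(6) @ H2 ⇒ log+=6
emit(9) @ H0 ⇒ out+=9
emit(0) @ H0 ⇒ out+=0
H0 returns [9, 0, 0]
H1 returns [9, 0, 0]
H2 returns ([9, 0, 0], (6))
= ([9, 0, 0], (6))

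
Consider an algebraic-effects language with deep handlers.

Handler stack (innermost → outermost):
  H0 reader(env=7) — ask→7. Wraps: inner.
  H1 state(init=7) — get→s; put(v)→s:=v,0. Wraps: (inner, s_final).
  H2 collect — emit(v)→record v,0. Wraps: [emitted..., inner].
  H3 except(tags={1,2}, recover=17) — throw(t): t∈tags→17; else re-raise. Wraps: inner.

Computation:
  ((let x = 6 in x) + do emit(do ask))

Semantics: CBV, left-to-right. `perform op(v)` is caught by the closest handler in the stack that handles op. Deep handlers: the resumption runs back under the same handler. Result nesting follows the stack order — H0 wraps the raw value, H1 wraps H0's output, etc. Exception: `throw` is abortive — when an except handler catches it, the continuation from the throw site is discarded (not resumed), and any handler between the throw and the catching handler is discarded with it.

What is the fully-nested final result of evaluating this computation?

Working:
ask @ H0 ⇒ 7
emit(7) @ H2 ⇒ out+=7
H0 returns 6
H1 returns (6, 7)
H2 returns [7, (6, 7)]
H3 returns [7, (6, 7)]
= [7, (6, 7)]

Answer: [7, (6, 7)]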